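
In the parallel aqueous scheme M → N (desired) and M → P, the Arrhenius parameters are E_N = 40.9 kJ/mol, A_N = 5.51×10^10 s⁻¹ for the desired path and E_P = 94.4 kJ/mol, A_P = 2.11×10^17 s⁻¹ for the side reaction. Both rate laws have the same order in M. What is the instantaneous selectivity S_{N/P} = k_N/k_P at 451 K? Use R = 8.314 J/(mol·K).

k_N/k_P = (A_N/A_P)·exp[−(E_N−E_P)/(RT)] = (A_N/A_P)·exp[(E_P−E_N)/(RT)].
(E_P−E_N)/(RT) = (94.4−40.9)×10³/(8.314×451) = 53500/3750 = 14.27.
k_N/k_P = (5.51×10^10/2.11×10^17)·exp(14.27) = 2.611×10^-7 × 1.572×10^6 = 0.411.

0.411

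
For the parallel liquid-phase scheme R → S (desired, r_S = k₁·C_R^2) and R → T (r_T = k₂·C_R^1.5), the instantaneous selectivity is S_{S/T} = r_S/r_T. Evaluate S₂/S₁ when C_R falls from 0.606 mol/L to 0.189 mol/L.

S_{S/T} = (k₁/k₂)·C_R^0.5, so S₂/S₁ = (C_{R,2}/C_{R,1})^0.5.
= (0.189/0.606)^0.5 = (0.3119)^0.5 = 0.558.

0.558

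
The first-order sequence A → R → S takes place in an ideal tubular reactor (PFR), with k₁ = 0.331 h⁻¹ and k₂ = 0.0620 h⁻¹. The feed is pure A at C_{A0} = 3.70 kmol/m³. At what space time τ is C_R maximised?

6.23 h

For first-order series the maximum of C_R occurs at τ_opt = ln(k₂/k₁)/(k₂−k₁).
= ln(0.0620/0.331)/(0.0620−0.331) = ln(0.1873)/-0.2690 = -1.675/-0.2690 = 6.23 h.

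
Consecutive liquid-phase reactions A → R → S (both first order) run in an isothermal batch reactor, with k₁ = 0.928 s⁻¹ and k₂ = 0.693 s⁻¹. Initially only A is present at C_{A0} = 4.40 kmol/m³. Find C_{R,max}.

1.86 kmol/m³

Evaluating C_R at t_opt = ln(k₂/k₁)/(k₂−k₁) gives C_{R,max}/C_{A0} = (k₁/k₂)^[k₂/(k₂−k₁)].
= (0.928/0.693)^(0.693/(0.693−0.928)) = (1.339)^(-2.949) = 0.4227.
C_{R,max} = 0.4227×4.40 = 1.86 kmol/m³.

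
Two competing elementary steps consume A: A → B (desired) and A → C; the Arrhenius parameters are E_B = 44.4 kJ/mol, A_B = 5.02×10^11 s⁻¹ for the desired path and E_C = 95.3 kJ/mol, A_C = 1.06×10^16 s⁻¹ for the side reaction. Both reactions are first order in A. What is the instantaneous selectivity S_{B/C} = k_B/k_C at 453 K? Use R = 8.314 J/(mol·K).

k_B/k_C = (A_B/A_C)·exp[−(E_B−E_C)/(RT)] = (A_B/A_C)·exp[(E_C−E_B)/(RT)].
(E_C−E_B)/(RT) = (95.3−44.4)×10³/(8.314×453) = 50900/3766 = 13.51.
k_B/k_C = (5.02×10^11/1.06×10^16)·exp(13.51) = 4.736×10^-5 × 7.403×10^5 = 35.1.

35.1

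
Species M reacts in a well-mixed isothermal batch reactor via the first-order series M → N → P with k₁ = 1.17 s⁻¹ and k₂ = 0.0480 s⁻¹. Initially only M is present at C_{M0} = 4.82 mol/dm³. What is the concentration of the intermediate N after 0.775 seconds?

2.81 mol/dm³

Solving the coupled first-order balances gives C_N(t) = [k₁/(k₂−k₁)]·C_{M0}·(e^(−k₁t) − e^(−k₂t)).
e^(−k₁t) = e^(−1.17×0.775) = e^(−0.9067) = 0.4038; e^(−k₂t) = e^(−0.03720) = 0.9635.
C_N = 1.17×4.82/(0.0480−1.17) × (0.4038−0.9635) = (-5.026)×(-0.5596) = 2.813 mol/dm³.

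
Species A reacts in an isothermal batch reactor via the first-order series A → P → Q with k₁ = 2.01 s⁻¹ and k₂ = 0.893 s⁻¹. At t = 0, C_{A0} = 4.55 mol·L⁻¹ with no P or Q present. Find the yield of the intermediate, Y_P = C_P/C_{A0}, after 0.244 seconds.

0.345

Solving the coupled first-order balances gives C_P(t) = [k₁/(k₂−k₁)]·C_{A0}·(e^(−k₁t) − e^(−k₂t)).
e^(−k₁t) = e^(−2.01×0.244) = e^(−0.4904) = 0.6124; e^(−k₂t) = e^(−0.2179) = 0.8042.
C_P = 2.01×4.55/(0.893−2.01) × (0.6124−0.8042) = (-8.188)×(-0.1919) = 1.571 mol·L⁻¹.
Y_P = C_P/C_{A0} = 1.571/4.55 = 0.345.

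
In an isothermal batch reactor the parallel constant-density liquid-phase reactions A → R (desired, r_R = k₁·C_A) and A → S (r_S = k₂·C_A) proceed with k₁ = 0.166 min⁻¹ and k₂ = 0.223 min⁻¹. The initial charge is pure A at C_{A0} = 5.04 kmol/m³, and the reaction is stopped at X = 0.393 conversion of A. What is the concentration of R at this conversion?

0.845 kmol/m³

C_A = C_{A0}(1−X) = 3.059 kmol/m³.
Both paths are first order in A, so the instantaneous fraction to R is constant: dC_R/d(−C_A) = k₁/(k₁+k₂) = 0.4267.
C_R = 0.4267·(C_{A0}−C_A) = 0.4267×1.981 = 0.845 kmol/m³.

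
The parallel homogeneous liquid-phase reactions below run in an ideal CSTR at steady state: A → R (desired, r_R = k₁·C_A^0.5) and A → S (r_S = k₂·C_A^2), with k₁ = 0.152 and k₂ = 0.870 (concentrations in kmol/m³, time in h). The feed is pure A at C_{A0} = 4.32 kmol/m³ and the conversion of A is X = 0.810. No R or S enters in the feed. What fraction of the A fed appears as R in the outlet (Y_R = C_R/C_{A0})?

0.154

Exit C_A = C_{A0}(1−X) = 4.32×0.190 = 0.8208 kmol/m³.
Rates in a CSTR are evaluated at the outlet concentration: r_R = 0.152×0.8208^0.5 = 0.1377, r_S = 0.870×0.8208^2 = 0.5861.
Fraction of consumed A going to R: r_R/(r_R+r_S) = 0.1902.
C_R = 0.1902·C_{A0}·X = 0.1902×4.32×0.810 = 0.666 kmol/m³; Y_R = C_R/C_{A0} = 0.154.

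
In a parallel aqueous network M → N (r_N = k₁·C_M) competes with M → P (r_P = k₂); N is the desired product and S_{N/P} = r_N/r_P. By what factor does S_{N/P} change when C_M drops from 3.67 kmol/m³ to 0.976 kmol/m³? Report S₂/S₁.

0.266

S_{N/P} = (k₁/k₂)·C_M, so S₂/S₁ = (C_{M,2}/C_{M,1}).
= 0.976/3.67 = 0.266.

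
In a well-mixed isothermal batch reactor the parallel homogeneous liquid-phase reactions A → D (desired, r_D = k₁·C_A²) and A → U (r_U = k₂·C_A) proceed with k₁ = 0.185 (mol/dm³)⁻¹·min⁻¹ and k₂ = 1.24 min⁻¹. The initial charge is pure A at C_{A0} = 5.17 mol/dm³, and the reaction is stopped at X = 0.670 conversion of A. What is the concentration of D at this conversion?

1.15 mol/dm³

C_A = C_{A0}(1−X) = 1.706 mol/dm³.
Along a PFR/batch, dC_U/dC_A = −r_U/(r_D+r_U) = −k₂/(k₂+k₁·C_A).
Integrating from C_{A0} to C_A: C_U = (1.24/0.185)·ln[(1.24+0.185·5.17)/(1.24+0.185·1.71)] = 6.703·ln(2.196/1.556) = 2.312 mol/dm³.
Then C_D = (C_{A0}−C_A) − C_U = 3.464 − 2.312 = 1.152 mol/dm³.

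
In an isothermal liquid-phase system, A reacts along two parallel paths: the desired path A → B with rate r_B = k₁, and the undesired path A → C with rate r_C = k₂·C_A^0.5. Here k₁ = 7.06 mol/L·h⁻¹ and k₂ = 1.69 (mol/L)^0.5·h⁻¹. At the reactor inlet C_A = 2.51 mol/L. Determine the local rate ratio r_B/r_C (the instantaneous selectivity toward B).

2.64

S_{B/C} = r_B/r_C = (k₁)/(k₂·C_A^0.5) = (k₁/k₂)·C_A^-0.5.
= (7.06) / (1.69×2.510^0.5) = 7.060/2.677 = 2.64.
The undesired path is higher order in A, so low C_A (CSTR or dilute feed) favours B.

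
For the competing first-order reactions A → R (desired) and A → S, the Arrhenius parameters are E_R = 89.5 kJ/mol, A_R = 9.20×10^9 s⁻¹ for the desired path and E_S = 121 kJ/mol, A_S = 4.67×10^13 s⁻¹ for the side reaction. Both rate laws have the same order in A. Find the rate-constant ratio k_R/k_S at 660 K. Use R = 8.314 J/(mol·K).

k_R/k_S = (A_R/A_S)·exp[−(E_R−E_S)/(RT)] = (A_R/A_S)·exp[(E_S−E_R)/(RT)].
(E_S−E_R)/(RT) = (121−89.5)×10³/(8.314×660) = 31500/5487 = 5.741.
k_R/k_S = (9.20×10^9/4.67×10^13)·exp(5.741) = 1.970×10^-4 × 311.2 = 0.0613.
Since E_R < E_S, lowering the temperature improves selectivity toward R.

0.0613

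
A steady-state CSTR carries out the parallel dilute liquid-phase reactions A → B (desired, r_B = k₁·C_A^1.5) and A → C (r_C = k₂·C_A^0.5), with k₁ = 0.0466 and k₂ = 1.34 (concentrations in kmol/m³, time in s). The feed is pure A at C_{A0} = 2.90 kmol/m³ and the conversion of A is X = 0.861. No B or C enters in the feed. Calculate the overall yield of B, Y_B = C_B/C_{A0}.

0.0119

Exit C_A = C_{A0}(1−X) = 2.90×0.139 = 0.4031 kmol/m³.
Rates in a CSTR are evaluated at the outlet concentration: r_B = 0.0466×0.4031^1.5 = 0.01193, r_C = 1.34×0.4031^0.5 = 0.8508.
Fraction of consumed A going to B: r_B/(r_B+r_C) = 0.01382.
C_B = 0.01382·C_{A0}·X = 0.01382×2.90×0.861 = 0.0345 kmol/m³; Y_B = C_B/C_{A0} = 0.0119.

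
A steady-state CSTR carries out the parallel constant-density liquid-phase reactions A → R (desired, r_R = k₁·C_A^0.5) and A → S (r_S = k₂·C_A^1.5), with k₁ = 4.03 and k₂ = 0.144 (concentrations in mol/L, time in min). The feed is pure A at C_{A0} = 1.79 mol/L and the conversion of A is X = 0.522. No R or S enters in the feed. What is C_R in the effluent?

0.907 mol/L

Exit C_A = C_{A0}(1−X) = 1.79×0.478 = 0.8556 mol/L.
Rates in a CSTR are evaluated at the outlet concentration: r_R = 4.03×0.8556^0.5 = 3.728, r_S = 0.144×0.8556^1.5 = 0.1140.
Fraction of consumed A going to R: r_R/(r_R+r_S) = 0.9703.
C_R = 0.9703·C_{A0}·X = 0.9703×1.79×0.522 = 0.907 mol/L.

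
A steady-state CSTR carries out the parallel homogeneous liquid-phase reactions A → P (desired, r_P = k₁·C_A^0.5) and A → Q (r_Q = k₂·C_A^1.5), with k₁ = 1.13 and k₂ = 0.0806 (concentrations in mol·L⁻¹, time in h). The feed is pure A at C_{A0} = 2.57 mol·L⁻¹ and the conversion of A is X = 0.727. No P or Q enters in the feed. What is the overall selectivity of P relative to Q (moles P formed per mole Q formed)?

Exit C_A = C_{A0}(1−X) = 2.57×0.273 = 0.7016 mol·L⁻¹.
In a CSTR the entire volume is at exit conditions, so r_P = 1.13×0.7016^0.5 = 0.9465 and r_Q = 0.0806×0.7016^1.5 = 0.04737.
Overall selectivity = C_P/C_Q = r_Pτ/(r_Qτ) = r_P/r_Q = 20.0.

20.0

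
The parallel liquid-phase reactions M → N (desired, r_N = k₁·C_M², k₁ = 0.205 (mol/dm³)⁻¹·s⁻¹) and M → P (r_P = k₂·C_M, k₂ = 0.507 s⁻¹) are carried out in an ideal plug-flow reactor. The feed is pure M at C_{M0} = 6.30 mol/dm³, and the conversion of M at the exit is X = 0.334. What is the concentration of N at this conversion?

1.43 mol/dm³

C_M = C_{M0}(1−X) = 4.196 mol/dm³.
Along a PFR/batch, dC_P/dC_M = −r_P/(r_N+r_P) = −k₂/(k₂+k₁·C_M).
Integrating from C_{M0} to C_M: C_P = (0.507/0.205)·ln[(0.507+0.205·6.30)/(0.507+0.205·4.20)] = 2.473·ln(1.798/1.367) = 0.6782 mol/dm³.
Then C_N = (C_{M0}−C_M) − C_P = 2.104 − 0.6782 = 1.426 mol/dm³.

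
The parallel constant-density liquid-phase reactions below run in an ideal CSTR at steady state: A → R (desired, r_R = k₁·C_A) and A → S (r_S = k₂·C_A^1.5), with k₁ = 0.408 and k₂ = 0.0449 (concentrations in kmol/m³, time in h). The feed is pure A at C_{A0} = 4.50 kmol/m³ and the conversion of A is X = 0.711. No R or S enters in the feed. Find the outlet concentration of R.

Exit C_A = C_{A0}(1−X) = 4.50×0.289 = 1.301 kmol/m³.
In a CSTR the entire volume is at exit conditions, so r_R = 0.408×1.301 = 0.5306 and r_S = 0.0449×1.301^1.5 = 0.06659.
Fraction of consumed A going to R: r_R/(r_R+r_S) = 0.8885.
C_R = 0.8885·C_{A0}·X = 0.8885×4.50×0.711 = 2.84 kmol/m³.

2.84 kmol/m³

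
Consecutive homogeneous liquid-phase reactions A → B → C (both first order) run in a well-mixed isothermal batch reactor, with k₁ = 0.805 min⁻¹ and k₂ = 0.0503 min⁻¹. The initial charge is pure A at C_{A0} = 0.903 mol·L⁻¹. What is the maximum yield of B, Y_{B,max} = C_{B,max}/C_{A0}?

0.831

At the optimum, C_{B,max}/C_{A0} = (k₁/k₂)^[k₂/(k₂−k₁)].
= (0.805/0.0503)^(0.0503/(0.0503−0.805)) = (16.00)^(-0.06665) = 0.8313.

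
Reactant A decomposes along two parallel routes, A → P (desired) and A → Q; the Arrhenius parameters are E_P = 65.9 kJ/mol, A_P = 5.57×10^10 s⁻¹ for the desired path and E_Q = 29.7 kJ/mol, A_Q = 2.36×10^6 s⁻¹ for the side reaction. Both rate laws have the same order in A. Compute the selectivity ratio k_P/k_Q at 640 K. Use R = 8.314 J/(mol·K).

26.2

Since both paths have the same order in A, the concentration cancels and S_{P/Q} = k_P/k_Q = (A_P/A_Q)·exp[(E_Q−E_P)/(RT)].
(E_Q−E_P)/(RT) = (29.7−65.9)×10³/(8.314×640) = -36200/5321 = -6.803.
k_P/k_Q = (5.57×10^10/2.36×10^6)·exp(-6.803) = 23602 × 0.001110 = 26.2.
Since E_P > E_Q, raising the temperature improves selectivity toward P.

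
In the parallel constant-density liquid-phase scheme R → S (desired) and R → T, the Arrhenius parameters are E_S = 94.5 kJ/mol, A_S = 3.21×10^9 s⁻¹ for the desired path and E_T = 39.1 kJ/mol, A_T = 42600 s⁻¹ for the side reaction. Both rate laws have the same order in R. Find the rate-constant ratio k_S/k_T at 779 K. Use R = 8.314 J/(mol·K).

With equal orders, S_{S/T} = k_S/k_T = (A_S/A_T)·exp[(E_T−E_S)/(RT)].
(E_T−E_S)/(RT) = (39.1−94.5)×10³/(8.314×779) = -55400/6477 = -8.554.
k_S/k_T = (3.21×10^9/42600)·exp(-8.554) = 75352 × 1.928×10^-4 = 14.5.

14.5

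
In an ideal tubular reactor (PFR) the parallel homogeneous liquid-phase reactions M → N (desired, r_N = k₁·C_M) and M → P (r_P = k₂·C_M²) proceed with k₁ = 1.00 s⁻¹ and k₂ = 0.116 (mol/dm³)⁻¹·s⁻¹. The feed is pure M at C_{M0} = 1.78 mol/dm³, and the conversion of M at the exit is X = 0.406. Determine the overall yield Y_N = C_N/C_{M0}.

0.349

C_M = C_{M0}(1−X) = 1.057 mol/dm³.
Along a PFR/batch, dC_N/dC_M = −r_N/(r_N+r_P) = −k₁/(k₁+k₂·C_M).
Integrating from C_{M0} to C_M: C_N = (1.00/0.116)·ln[(1.00+0.116·1.78)/(1.00+0.116·1.06)] = 8.621·ln(1.206/1.123) = 0.6208 mol/dm³.
Y_N = C_N/C_{M0} = 0.6208/1.78 = 0.349.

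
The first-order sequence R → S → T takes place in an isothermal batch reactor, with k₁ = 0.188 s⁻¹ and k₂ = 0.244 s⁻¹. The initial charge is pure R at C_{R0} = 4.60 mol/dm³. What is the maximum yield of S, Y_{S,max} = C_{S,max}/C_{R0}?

For a first-order series the maximum intermediate yield is C_{S,max}/C_{R0} = (k₁/k₂)^[k₂/(k₂−k₁)].
= (0.188/0.244)^(0.244/(0.244−0.188)) = (0.7705)^(4.357) = 0.3211.

0.321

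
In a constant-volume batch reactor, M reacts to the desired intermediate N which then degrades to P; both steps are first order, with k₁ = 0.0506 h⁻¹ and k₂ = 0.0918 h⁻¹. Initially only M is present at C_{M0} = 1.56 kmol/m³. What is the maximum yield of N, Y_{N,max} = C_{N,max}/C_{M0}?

At the optimum, C_{N,max}/C_{M0} = (k₁/k₂)^[k₂/(k₂−k₁)].
= (0.0506/0.0918)^(0.0918/(0.0918−0.0506)) = (0.5512)^(2.228) = 0.2652.

0.265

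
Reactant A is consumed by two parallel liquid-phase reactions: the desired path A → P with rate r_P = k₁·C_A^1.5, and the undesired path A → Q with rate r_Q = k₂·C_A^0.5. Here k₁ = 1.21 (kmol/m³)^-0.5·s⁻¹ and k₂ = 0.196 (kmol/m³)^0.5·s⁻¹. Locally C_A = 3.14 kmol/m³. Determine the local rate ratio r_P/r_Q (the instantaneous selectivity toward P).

19.4

S_{P/Q} = r_P/r_Q = (k₁·C_A^1.5)/(k₂·C_A^0.5) = (k₁/k₂)·C_A.
= (1.21×3.140^1.5) / (0.196×3.140^0.5) = 6.733/0.3473 = 19.4.
Since the desired path is higher order in A, keeping C_A high (PFR or concentrated feed) favours P.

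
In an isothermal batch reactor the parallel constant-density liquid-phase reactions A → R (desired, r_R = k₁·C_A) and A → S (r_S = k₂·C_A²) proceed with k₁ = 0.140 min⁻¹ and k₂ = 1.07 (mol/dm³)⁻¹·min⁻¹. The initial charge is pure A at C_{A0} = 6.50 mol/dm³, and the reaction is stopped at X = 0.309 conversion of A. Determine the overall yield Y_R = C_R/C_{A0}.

0.00726

C_A = C_{A0}(1−X) = 4.492 mol/dm³.
Along a PFR/batch, dC_R/dC_A = −r_R/(r_R+r_S) = −k₁/(k₁+k₂·C_A).
Integrating from C_{A0} to C_A: C_R = (0.140/1.07)·ln[(0.140+1.07·6.50)/(0.140+1.07·4.49)] = 0.1308·ln(7.095/4.946) = 0.04721 mol/dm³.
Y_R = C_R/C_{A0} = 0.04721/6.50 = 0.00726.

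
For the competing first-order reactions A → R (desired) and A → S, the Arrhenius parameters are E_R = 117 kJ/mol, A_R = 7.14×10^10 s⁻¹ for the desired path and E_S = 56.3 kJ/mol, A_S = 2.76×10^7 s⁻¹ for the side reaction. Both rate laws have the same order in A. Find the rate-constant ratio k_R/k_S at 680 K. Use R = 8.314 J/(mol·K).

0.0562

Since both paths have the same order in A, the concentration cancels and S_{R/S} = k_R/k_S = (A_R/A_S)·exp[(E_S−E_R)/(RT)].
(E_S−E_R)/(RT) = (56.3−117)×10³/(8.314×680) = -60700/5654 = -10.74.
k_R/k_S = (7.14×10^10/2.76×10^7)·exp(-10.74) = 2587 × 2.173×10^-5 = 0.0562.
Since E_R > E_S, raising the temperature improves selectivity toward R.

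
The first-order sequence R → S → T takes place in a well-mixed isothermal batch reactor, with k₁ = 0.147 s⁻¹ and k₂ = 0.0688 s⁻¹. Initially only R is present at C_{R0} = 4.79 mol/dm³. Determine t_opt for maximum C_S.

9.71 s

For first-order series the maximum of C_S occurs at t_opt = ln(k₂/k₁)/(k₂−k₁).
= ln(0.0688/0.147)/(0.0688−0.147) = ln(0.4680)/-0.07820 = -0.7592/-0.07820 = 9.71 s.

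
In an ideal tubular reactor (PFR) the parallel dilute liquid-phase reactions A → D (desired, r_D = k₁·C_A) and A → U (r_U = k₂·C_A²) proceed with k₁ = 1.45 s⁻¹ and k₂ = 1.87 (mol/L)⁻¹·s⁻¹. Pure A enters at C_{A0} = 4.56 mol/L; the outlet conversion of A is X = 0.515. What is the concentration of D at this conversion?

C_A = C_{A0}(1−X) = 2.212 mol/L.
Along a PFR/batch, dC_D/dC_A = −r_D/(r_D+r_U) = −k₁/(k₁+k₂·C_A).
Integrating from C_{A0} to C_A: C_D = (1.45/1.87)·ln[(1.45+1.87·4.56)/(1.45+1.87·2.21)] = 0.7754·ln(9.977/5.586) = 0.4498 mol/L.

0.450 mol/L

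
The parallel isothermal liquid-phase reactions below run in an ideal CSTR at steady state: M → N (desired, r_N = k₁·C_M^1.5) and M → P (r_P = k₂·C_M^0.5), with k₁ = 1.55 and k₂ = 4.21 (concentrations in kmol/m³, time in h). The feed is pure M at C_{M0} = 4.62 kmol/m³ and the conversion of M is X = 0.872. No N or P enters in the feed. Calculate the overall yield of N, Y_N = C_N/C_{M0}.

Exit C_M = C_{M0}(1−X) = 4.62×0.128 = 0.5914 kmol/m³.
A CSTR operates uniformly at the exit composition, giving r_N = 0.7049 and r_P = 3.237 (each k·C_M^n at C_M = 0.5914).
Fraction of consumed M going to N: r_N/(r_N+r_P) = 0.1788.
C_N = 0.1788·C_{M0}·X = 0.1788×4.62×0.872 = 0.720 kmol/m³; Y_N = C_N/C_{M0} = 0.156.

0.156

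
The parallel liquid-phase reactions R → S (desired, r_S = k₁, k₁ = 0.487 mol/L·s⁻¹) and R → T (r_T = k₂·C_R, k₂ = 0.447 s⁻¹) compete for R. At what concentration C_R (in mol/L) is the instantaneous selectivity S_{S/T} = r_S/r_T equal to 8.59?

S_{S/T} = (k₁/k₂)·C_R⁻¹ ⇒ C_R = (S·k₂/k₁)^(-1).
= (8.59×0.447/0.487)^(-1) = (7.884)^(-1) = 0.127 mol/L.

0.127 mol/L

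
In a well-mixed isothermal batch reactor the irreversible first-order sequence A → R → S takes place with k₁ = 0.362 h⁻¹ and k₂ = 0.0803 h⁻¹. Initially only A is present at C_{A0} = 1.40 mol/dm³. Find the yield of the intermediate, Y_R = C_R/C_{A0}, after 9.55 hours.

0.556

The intermediate concentration in a first-order A→B→C sequence is C_R = k₁C_{A0}(e^(−k₁t) − e^(−k₂t))/(k₂−k₁).
e^(−k₁t) = e^(−0.362×9.55) = e^(−3.457) = 0.03152; e^(−k₂t) = e^(−0.7669) = 0.4645.
C_R = 0.362×1.40/(0.0803−0.362) × (0.03152−0.4645) = (-1.799)×(-0.4329) = 0.7789 mol/dm³.
Y_R = C_R/C_{A0} = 0.7789/1.40 = 0.556.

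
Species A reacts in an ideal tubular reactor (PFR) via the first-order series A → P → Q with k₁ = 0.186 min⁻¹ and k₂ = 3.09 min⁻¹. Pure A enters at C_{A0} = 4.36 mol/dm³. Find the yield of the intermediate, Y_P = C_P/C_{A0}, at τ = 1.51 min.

For first-order series with pure A initially, C_P(τ) = k₁C_{A0}/(k₂−k₁)·(e^(−k₁τ) − e^(−k₂τ)).
e^(−k₁τ) = e^(−0.186×1.51) = e^(−0.2809) = 0.7551; e^(−k₂τ) = e^(−4.666) = 0.009411.
C_P = 0.186×4.36/(3.09−0.186) × (0.7551−0.009411) = 0.2793×0.7457 = 0.2082 mol/dm³.
Y_P = C_P/C_{A0} = 0.2082/4.36 = 0.0478.

0.0478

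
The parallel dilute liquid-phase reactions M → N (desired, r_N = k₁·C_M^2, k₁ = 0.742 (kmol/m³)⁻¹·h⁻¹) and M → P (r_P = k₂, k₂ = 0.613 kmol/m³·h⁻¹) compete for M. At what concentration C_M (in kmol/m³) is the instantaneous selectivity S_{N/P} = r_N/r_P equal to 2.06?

S_{N/P} = (k₁/k₂)·C_M^2 ⇒ C_M = (S·k₂/k₁)^(0.5).
= (2.06×0.613/0.742)^(0.5) = (1.702)^(0.5) = 1.30 kmol/m³.

1.30 kmol/m³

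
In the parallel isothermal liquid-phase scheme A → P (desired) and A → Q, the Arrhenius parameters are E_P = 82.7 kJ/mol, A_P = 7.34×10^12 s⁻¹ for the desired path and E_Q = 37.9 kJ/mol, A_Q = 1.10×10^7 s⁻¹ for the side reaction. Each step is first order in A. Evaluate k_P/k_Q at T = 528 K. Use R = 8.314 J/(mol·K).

24.7

With equal orders, S_{P/Q} = k_P/k_Q = (A_P/A_Q)·exp[(E_Q−E_P)/(RT)].
(E_Q−E_P)/(RT) = (37.9−82.7)×10³/(8.314×528) = -44800/4390 = -10.21.
k_P/k_Q = (7.34×10^12/1.10×10^7)·exp(-10.21) = 6.673×10^5 × 3.697×10^-5 = 24.7.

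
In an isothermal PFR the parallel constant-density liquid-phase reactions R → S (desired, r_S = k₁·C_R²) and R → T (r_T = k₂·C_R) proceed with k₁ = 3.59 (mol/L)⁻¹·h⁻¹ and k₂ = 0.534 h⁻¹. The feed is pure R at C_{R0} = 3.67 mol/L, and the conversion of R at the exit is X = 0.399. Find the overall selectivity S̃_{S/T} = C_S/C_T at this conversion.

C_R = C_{R0}(1−X) = 2.206 mol/L.
Along a PFR/batch, dC_T/dC_R = −r_T/(r_S+r_T) = −k₂/(k₂+k₁·C_R).
Integrating from C_{R0} to C_R: C_T = (0.534/3.59)·ln[(0.534+3.59·3.67)/(0.534+3.59·2.21)] = 0.1487·ln(13.71/8.452) = 0.07194 mol/L.
Then C_S = (C_{R0}−C_R) − C_T = 1.464 − 0.07194 = 1.392 mol/L.
S̃_{S/T} = C_S/C_T = 1.392/0.07194 = 19.4.

19.4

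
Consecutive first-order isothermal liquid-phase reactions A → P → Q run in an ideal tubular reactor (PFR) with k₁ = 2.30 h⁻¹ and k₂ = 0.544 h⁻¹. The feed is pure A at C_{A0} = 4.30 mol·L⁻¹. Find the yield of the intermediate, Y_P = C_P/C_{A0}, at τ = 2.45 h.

0.341

Solving the coupled first-order balances gives C_P(τ) = [k₁/(k₂−k₁)]·C_{A0}·(e^(−k₁τ) − e^(−k₂τ)).
e^(−k₁τ) = e^(−2.30×2.45) = e^(−5.635) = 0.003571; e^(−k₂τ) = e^(−1.333) = 0.2637.
C_P = 2.30×4.30/(0.544−2.30) × (0.003571−0.2637) = (-5.632)×(-0.2602) = 1.465 mol·L⁻¹.
Y_P = C_P/C_{A0} = 1.465/4.30 = 0.341.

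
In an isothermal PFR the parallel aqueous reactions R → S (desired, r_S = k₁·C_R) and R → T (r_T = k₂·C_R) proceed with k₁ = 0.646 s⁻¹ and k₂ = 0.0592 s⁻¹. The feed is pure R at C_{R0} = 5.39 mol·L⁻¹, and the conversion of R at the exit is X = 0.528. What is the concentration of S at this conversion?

C_R = C_{R0}(1−X) = 2.544 mol·L⁻¹.
Both paths are first order in R, so the instantaneous fraction to S is constant: dC_S/d(−C_R) = k₁/(k₁+k₂) = 0.9161.
C_S = 0.9161·(C_{R0}−C_R) = 0.9161×2.846 = 2.61 mol·L⁻¹.

2.61 mol·L⁻¹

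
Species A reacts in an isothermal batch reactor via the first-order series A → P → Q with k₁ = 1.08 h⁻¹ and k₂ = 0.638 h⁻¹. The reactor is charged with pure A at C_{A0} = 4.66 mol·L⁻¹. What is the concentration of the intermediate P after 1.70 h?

Solving the coupled first-order balances gives C_P(t) = [k₁/(k₂−k₁)]·C_{A0}·(e^(−k₁t) − e^(−k₂t)).
e^(−k₁t) = e^(−1.08×1.70) = e^(−1.836) = 0.1595; e^(−k₂t) = e^(−1.085) = 0.3380.
C_P = 1.08×4.66/(0.638−1.08) × (0.1595−0.3380) = (-11.39)×(-0.1786) = 2.033 mol·L⁻¹.

2.03 mol·L⁻¹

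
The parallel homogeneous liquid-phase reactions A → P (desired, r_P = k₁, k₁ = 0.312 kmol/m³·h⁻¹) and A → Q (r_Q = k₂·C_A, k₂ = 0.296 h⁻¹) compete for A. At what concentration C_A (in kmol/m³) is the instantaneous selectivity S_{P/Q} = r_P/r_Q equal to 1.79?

0.589 kmol/m³

S_{P/Q} = (k₁/k₂)·C_A⁻¹ ⇒ C_A = (S·k₂/k₁)^(-1).
= (1.79×0.296/0.312)^(-1) = (1.698)^(-1) = 0.589 kmol/m³.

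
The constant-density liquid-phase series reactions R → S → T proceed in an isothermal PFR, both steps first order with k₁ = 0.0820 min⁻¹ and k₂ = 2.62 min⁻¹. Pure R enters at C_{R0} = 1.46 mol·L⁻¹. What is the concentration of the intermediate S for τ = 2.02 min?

Solving the coupled first-order balances gives C_S(τ) = [k₁/(k₂−k₁)]·C_{R0}·(e^(−k₁τ) − e^(−k₂τ)).
e^(−k₁τ) = e^(−0.0820×2.02) = e^(−0.1656) = 0.8474; e^(−k₂τ) = e^(−5.292) = 0.005030.
C_S = 0.0820×1.46/(2.62−0.0820) × (0.8474−0.005030) = 0.04717×0.8423 = 0.03973 mol·L⁻¹.

0.0397 mol·L⁻¹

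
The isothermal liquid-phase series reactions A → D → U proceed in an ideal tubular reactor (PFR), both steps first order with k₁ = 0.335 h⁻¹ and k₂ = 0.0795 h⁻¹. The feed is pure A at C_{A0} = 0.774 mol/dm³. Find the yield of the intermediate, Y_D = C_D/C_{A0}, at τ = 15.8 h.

For first-order series with pure A initially, C_D(τ) = k₁C_{A0}/(k₂−k₁)·(e^(−k₁τ) − e^(−k₂τ)).
e^(−k₁τ) = e^(−0.335×15.8) = e^(−5.293) = 0.005027; e^(−k₂τ) = e^(−1.256) = 0.2848.
C_D = 0.335×0.774/(0.0795−0.335) × (0.005027−0.2848) = (-1.015)×(-0.2797) = 0.2839 mol/dm³.
Y_D = C_D/C_{A0} = 0.2839/0.774 = 0.367.

0.367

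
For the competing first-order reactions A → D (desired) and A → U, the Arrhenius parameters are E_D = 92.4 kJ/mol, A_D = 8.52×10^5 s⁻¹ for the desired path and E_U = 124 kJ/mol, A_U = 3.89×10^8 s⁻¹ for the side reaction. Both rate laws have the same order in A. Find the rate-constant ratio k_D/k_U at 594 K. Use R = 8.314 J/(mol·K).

1.32

With equal orders, S_{D/U} = k_D/k_U = (A_D/A_U)·exp[(E_U−E_D)/(RT)].
(E_U−E_D)/(RT) = (124−92.4)×10³/(8.314×594) = 31600/4939 = 6.399.
k_D/k_U = (8.52×10^5/3.89×10^8)·exp(6.399) = 0.002190 × 601.1 = 1.32.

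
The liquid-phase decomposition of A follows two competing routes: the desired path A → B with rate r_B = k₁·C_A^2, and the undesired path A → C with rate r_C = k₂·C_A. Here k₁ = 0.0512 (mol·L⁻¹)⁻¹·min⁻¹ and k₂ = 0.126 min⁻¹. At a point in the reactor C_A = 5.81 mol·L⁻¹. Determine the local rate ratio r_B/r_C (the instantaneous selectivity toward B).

2.36

S_{B/C} = r_B/r_C = (k₁·C_A^2)/(k₂·C_A) = (k₁/k₂)·C_A.
= (0.0512×5.810^2) / (0.126×5.810) = 1.728/0.7321 = 2.36.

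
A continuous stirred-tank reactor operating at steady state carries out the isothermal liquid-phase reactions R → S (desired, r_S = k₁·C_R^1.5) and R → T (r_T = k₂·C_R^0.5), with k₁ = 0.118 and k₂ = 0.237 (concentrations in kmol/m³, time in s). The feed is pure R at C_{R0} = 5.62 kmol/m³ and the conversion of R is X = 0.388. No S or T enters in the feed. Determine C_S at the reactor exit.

1.38 kmol/m³

Exit C_R = C_{R0}(1−X) = 5.62×0.612 = 3.439 kmol/m³.
Rates in a CSTR are evaluated at the outlet concentration: r_S = 0.118×3.439^1.5 = 0.7527, r_T = 0.237×3.439^0.5 = 0.4395.
Fraction of consumed R going to S: r_S/(r_S+r_T) = 0.6313.
C_S = 0.6313·C_{R0}·X = 0.6313×5.62×0.388 = 1.38 kmol/m³.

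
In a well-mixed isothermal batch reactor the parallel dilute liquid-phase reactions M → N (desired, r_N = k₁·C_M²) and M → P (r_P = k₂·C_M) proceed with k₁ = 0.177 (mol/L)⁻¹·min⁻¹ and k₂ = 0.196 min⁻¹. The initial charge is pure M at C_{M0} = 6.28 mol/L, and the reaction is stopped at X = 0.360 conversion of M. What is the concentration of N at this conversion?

C_M = C_{M0}(1−X) = 4.019 mol/L.
Along a PFR/batch, dC_P/dC_M = −r_P/(r_N+r_P) = −k₂/(k₂+k₁·C_M).
Integrating from C_{M0} to C_M: C_P = (0.196/0.177)·ln[(0.196+0.177·6.28)/(0.196+0.177·4.02)] = 1.107·ln(1.308/0.9074) = 0.4046 mol/L.
Then C_N = (C_{M0}−C_M) − C_P = 2.261 − 0.4046 = 1.856 mol/L.

1.86 mol/L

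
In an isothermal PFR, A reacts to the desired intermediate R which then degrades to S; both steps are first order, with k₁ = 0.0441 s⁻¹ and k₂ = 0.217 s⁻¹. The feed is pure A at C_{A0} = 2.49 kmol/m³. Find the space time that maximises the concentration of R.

9.22 s

For first-order series the maximum of C_R occurs at τ_opt = ln(k₂/k₁)/(k₂−k₁).
= ln(0.217/0.0441)/(0.217−0.0441) = ln(4.921)/0.1729 = 1.593/0.1729 = 9.22 s.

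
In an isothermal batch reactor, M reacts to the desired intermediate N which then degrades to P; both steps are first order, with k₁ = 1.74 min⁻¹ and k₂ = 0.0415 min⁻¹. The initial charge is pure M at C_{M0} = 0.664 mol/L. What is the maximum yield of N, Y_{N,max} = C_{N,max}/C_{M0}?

For a first-order series the maximum intermediate yield is C_{N,max}/C_{M0} = (k₁/k₂)^[k₂/(k₂−k₁)].
= (1.74/0.0415)^(0.0415/(0.0415−1.74)) = (41.93)^(-0.02443) = 0.9128.

0.913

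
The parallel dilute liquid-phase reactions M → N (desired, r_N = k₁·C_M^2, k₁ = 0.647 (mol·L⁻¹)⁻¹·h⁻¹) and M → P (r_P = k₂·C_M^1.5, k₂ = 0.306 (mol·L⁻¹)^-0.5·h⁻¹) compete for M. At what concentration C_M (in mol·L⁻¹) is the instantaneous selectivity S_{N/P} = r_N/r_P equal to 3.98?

S_{N/P} = (k₁/k₂)·C_M^0.5 ⇒ C_M = (S·k₂/k₁)^(2).
= (3.98×0.306/0.647)^(2) = (1.882)^(2) = 3.54 mol·L⁻¹.

3.54 mol·L⁻¹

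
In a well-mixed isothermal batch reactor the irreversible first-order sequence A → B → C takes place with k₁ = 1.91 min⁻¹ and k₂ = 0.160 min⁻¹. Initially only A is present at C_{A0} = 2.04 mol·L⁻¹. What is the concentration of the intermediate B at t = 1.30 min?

1.62 mol·L⁻¹

For first-order series with pure A initially, C_B(t) = k₁C_{A0}/(k₂−k₁)·(e^(−k₁t) − e^(−k₂t)).
e^(−k₁t) = e^(−1.91×1.30) = e^(−2.483) = 0.08349; e^(−k₂t) = e^(−0.2080) = 0.8122.
C_B = 1.91×2.04/(0.160−1.91) × (0.08349−0.8122) = (-2.227)×(-0.7287) = 1.622 mol·L⁻¹.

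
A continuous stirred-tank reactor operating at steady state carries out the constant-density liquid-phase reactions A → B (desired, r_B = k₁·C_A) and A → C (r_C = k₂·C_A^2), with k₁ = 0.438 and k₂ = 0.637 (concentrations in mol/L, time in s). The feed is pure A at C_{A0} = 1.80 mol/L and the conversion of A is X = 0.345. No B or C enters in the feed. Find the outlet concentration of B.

Exit C_A = C_{A0}(1−X) = 1.80×0.655 = 1.179 mol/L.
In a CSTR the entire volume is at exit conditions, so r_B = 0.438×1.179 = 0.5164 and r_C = 0.637×1.179^2 = 0.8855.
Fraction of consumed A going to B: r_B/(r_B+r_C) = 0.3684.
C_B = 0.3684·C_{A0}·X = 0.3684×1.80×0.345 = 0.229 mol/L.

0.229 mol/L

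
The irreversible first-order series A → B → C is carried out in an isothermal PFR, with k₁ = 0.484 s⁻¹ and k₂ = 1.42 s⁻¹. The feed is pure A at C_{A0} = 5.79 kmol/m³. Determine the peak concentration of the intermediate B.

1.13 kmol/m³

At the optimum, C_{B,max}/C_{A0} = (k₁/k₂)^[k₂/(k₂−k₁)].
= (0.484/1.42)^(1.42/(1.42−0.484)) = (0.3408)^(1.517) = 0.1954.
C_{B,max} = 0.1954×5.79 = 1.13 kmol/m³.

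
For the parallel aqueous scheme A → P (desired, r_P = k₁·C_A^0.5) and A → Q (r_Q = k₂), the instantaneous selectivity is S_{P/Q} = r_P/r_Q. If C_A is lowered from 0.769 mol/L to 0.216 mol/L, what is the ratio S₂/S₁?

S_{P/Q} = (k₁/k₂)·C_A^0.5, so S₂/S₁ = (C_{A,2}/C_{A,1})^0.5.
= (0.216/0.769)^0.5 = (0.2809)^0.5 = 0.530.

0.530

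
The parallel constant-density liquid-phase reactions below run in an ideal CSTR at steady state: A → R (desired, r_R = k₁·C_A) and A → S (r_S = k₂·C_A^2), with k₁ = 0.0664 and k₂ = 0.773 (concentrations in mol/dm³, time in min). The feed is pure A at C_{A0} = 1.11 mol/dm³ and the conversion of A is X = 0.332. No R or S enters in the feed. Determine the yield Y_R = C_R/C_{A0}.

Exit C_A = C_{A0}(1−X) = 1.11×0.668 = 0.7415 mol/dm³.
A CSTR operates uniformly at the exit composition, giving r_R = 0.04923 and r_S = 0.4250 (each k·C_A^n at C_A = 0.7415).
Fraction of consumed A going to R: r_R/(r_R+r_S) = 0.1038.
C_R = 0.1038·C_{A0}·X = 0.1038×1.11×0.332 = 0.0383 mol/dm³; Y_R = C_R/C_{A0} = 0.0345.

0.0345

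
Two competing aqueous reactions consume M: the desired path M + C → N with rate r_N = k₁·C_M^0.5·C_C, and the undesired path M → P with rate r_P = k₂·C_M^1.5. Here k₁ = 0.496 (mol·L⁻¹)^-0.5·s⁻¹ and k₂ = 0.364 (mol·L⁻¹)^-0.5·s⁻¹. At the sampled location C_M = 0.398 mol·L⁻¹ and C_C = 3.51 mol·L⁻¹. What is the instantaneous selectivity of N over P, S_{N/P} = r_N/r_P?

S_{N/P} = r_N/r_P = (k₁·C_M^0.5·C_C)/(k₂·C_M^1.5) = (k₁/k₂)·C_M⁻¹·C_C.
= (0.496×0.3980^0.5×3.510) / (0.364×0.3980^1.5) = 1.098/0.09140 = 12.0.

12.0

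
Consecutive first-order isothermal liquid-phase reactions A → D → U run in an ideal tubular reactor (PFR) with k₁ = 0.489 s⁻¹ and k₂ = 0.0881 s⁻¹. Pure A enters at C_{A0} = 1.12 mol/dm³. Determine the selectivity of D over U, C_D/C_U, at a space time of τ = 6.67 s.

1.91

The intermediate concentration in a first-order A→B→C sequence is C_D = k₁C_{A0}(e^(−k₁τ) − e^(−k₂τ))/(k₂−k₁).
e^(−k₁τ) = e^(−0.489×6.67) = e^(−3.262) = 0.03833; e^(−k₂τ) = e^(−0.5876) = 0.5556.
C_D = 0.489×1.12/(0.0881−0.489) × (0.03833−0.5556) = (-1.366)×(-0.5173) = 0.7067 mol/dm³.
C_A = C_{A0}e^(−k₁τ) = 0.04292 mol/dm³, so C_U = C_{A0}−C_A−C_D = 0.3704 mol/dm³; C_D/C_U = 1.91.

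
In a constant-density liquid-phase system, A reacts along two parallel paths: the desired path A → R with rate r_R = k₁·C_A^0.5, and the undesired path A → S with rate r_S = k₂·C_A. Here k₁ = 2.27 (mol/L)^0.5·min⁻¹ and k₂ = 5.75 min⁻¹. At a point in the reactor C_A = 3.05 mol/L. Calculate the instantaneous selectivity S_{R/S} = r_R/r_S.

0.226

S_{R/S} = r_R/r_S = (k₁·C_A^0.5)/(k₂·C_A) = (k₁/k₂)·C_A^-0.5.
= (2.27×3.050^0.5) / (5.75×3.050) = 3.964/17.54 = 0.226.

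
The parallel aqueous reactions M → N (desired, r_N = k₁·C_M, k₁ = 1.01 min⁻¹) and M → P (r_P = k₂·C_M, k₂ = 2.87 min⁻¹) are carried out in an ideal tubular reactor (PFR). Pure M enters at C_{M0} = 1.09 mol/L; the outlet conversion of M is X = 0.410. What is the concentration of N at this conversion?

0.116 mol/L

C_M = C_{M0}(1−X) = 0.6431 mol/L.
Both paths are first order in M, so the instantaneous fraction to N is constant: dC_N/d(−C_M) = k₁/(k₁+k₂) = 0.2603.
C_N = 0.2603·(C_{M0}−C_M) = 0.2603×0.4469 = 0.116 mol/L.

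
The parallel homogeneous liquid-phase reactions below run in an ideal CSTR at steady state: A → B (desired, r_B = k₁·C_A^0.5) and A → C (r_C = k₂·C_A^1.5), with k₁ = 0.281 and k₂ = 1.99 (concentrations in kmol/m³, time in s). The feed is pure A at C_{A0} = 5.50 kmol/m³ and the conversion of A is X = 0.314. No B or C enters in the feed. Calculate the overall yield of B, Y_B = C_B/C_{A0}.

0.0113

Exit C_A = C_{A0}(1−X) = 5.50×0.686 = 3.773 kmol/m³.
Rates in a CSTR are evaluated at the outlet concentration: r_B = 0.281×3.773^0.5 = 0.5458, r_C = 1.99×3.773^1.5 = 14.58.
Fraction of consumed A going to B: r_B/(r_B+r_C) = 0.03608.
C_B = 0.03608·C_{A0}·X = 0.03608×5.50×0.314 = 0.0623 kmol/m³; Y_B = C_B/C_{A0} = 0.0113.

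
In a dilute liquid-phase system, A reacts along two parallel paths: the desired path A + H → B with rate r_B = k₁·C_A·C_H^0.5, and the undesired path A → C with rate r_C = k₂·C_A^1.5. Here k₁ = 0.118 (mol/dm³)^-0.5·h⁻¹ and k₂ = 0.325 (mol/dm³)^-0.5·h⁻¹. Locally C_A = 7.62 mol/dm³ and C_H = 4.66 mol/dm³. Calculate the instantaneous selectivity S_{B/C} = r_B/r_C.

S_{B/C} = r_B/r_C = (k₁·C_A·C_H^0.5)/(k₂·C_A^1.5) = (k₁/k₂)·C_A^-0.5·C_H^0.5.
= (0.118×7.620×4.660^0.5) / (0.325×7.620^1.5) = 1.941/6.836 = 0.284.

0.284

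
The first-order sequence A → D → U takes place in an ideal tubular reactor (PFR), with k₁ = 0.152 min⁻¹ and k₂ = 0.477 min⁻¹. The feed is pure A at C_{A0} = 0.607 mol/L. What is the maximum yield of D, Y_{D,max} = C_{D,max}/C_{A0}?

0.187

For a first-order series the maximum intermediate yield is C_{D,max}/C_{A0} = (k₁/k₂)^[k₂/(k₂−k₁)].
= (0.152/0.477)^(0.477/(0.477−0.152)) = (0.3187)^(1.468) = 0.1867.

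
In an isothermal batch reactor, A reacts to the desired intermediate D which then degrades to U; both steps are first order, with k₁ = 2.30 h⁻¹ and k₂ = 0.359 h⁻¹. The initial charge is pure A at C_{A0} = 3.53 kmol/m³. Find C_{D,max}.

Evaluating C_D at t_opt = ln(k₂/k₁)/(k₂−k₁) gives C_{D,max}/C_{A0} = (k₁/k₂)^[k₂/(k₂−k₁)].
= (2.30/0.359)^(0.359/(0.359−2.30)) = (6.407)^(-0.1850) = 0.7093.
C_{D,max} = 0.7093×3.53 = 2.50 kmol/m³.

2.50 kmol/m³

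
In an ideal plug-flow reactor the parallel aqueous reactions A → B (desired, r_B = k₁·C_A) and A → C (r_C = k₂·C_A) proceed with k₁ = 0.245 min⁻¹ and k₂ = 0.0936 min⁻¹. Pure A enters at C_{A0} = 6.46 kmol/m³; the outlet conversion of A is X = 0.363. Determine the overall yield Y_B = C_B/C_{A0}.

C_A = C_{A0}(1−X) = 4.115 kmol/m³.
Both paths are first order in A, so the instantaneous fraction to B is constant: dC_B/d(−C_A) = k₁/(k₁+k₂) = 0.7236.
C_B = 0.7236·(C_{A0}−C_A) = 0.7236×2.345 = 1.70 kmol/m³.
Y_B = C_B/C_{A0} = 1.697/6.46 = 0.263.

0.263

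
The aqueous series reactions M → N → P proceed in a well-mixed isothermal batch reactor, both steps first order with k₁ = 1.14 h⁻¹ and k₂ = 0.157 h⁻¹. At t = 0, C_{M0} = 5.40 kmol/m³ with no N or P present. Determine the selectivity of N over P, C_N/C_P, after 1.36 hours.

7.11

The intermediate concentration in a first-order A→B→C sequence is C_N = k₁C_{M0}(e^(−k₁t) − e^(−k₂t))/(k₂−k₁).
e^(−k₁t) = e^(−1.14×1.36) = e^(−1.550) = 0.2122; e^(−k₂t) = e^(−0.2135) = 0.8077.
C_N = 1.14×5.40/(0.157−1.14) × (0.2122−0.8077) = (-6.262)×(-0.5956) = 3.730 kmol/m³.
C_M = C_{M0}e^(−k₁t) = 1.146 kmol/m³, so C_P = C_{M0}−C_M−C_N = 0.5246 kmol/m³; C_N/C_P = 7.11.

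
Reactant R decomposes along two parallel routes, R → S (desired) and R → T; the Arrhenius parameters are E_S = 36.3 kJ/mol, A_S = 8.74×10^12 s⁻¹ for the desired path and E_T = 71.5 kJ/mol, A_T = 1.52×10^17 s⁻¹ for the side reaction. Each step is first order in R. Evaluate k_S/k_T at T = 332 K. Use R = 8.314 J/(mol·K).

Since both paths have the same order in R, the concentration cancels and S_{S/T} = k_S/k_T = (A_S/A_T)·exp[(E_T−E_S)/(RT)].
(E_T−E_S)/(RT) = (71.5−36.3)×10³/(8.314×332) = 35200/2760 = 12.75.
k_S/k_T = (8.74×10^12/1.52×10^17)·exp(12.75) = 5.750×10^-5 × 3.454×10^5 = 19.9.

19.9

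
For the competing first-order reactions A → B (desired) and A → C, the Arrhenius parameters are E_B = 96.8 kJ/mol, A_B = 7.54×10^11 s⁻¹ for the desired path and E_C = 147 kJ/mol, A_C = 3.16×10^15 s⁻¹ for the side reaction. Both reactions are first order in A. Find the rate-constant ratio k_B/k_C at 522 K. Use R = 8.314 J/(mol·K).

25.2

k_B/k_C = (A_B/A_C)·exp[−(E_B−E_C)/(RT)] = (A_B/A_C)·exp[(E_C−E_B)/(RT)].
(E_C−E_B)/(RT) = (147−96.8)×10³/(8.314×522) = 50200/4340 = 11.57.
k_B/k_C = (7.54×10^11/3.16×10^15)·exp(11.57) = 2.386×10^-4 × 1.056×10^5 = 25.2.
Since E_B < E_C, lowering the temperature improves selectivity toward B.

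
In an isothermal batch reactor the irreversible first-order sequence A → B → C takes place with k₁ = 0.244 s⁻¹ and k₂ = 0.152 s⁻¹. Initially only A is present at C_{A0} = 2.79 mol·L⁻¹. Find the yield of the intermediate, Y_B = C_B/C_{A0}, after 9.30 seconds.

For first-order series with pure A initially, C_B(t) = k₁C_{A0}/(k₂−k₁)·(e^(−k₁t) − e^(−k₂t)).
e^(−k₁t) = e^(−0.244×9.30) = e^(−2.269) = 0.1034; e^(−k₂t) = e^(−1.414) = 0.2433.
C_B = 0.244×2.79/(0.152−0.244) × (0.1034−0.2433) = (-7.400)×(-0.1399) = 1.035 mol·L⁻¹.
Y_B = C_B/C_{A0} = 1.035/2.79 = 0.371.

0.371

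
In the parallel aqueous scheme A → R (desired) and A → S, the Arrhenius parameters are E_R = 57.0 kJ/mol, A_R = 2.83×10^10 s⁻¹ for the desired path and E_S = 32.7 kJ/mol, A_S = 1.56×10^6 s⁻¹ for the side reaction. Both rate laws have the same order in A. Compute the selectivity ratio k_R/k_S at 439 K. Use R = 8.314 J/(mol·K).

23.3

k_R/k_S = (A_R/A_S)·exp[−(E_R−E_S)/(RT)] = (A_R/A_S)·exp[(E_S−E_R)/(RT)].
(E_S−E_R)/(RT) = (32.7−57.0)×10³/(8.314×439) = -24300/3650 = -6.658.
k_R/k_S = (2.83×10^10/1.56×10^6)·exp(-6.658) = 18141 × 0.001284 = 23.3.
Since E_R > E_S, raising the temperature improves selectivity toward R.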